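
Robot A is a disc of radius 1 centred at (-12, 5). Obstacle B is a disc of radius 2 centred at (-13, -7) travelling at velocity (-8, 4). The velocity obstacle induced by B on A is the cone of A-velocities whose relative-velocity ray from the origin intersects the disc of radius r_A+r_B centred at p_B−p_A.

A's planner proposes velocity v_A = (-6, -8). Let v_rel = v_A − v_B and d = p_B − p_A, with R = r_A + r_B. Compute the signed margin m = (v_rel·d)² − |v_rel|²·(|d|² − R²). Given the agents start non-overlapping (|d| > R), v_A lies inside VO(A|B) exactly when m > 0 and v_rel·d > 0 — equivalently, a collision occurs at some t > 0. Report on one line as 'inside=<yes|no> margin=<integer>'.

d = (-1, -12),  |d|² = 145;  R = 1+2 = 3,  c = 145−3² = 136
v_rel = (2, -12),  |v_rel|² = 148;  v_rel·d = (2)·(-1) + (-12)·(-12) = 142
148·t² − 284·t + 136 = 0  ⇒  m = 142² − 148·136 = 36
m = 36 > 0,  v_rel·d = 142 > 0  ⇒  inside

inside=yes margin=36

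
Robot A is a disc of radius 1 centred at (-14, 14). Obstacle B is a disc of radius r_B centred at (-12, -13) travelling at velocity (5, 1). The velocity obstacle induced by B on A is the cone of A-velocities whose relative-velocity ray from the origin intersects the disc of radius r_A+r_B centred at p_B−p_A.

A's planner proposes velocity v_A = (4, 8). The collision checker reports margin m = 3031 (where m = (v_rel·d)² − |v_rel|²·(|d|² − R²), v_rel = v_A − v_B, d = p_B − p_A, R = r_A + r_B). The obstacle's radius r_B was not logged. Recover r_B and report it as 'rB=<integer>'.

m = 3031
d = (2, -27);  v_rel = (-1, 7),  |v_rel|² = 50
v_rel×d = (-1)·(-27) − (7)·(2) = 13
since m = R²·50 − 13²:  R² = (169 + 3031) / 50 = 64
R = √64 = 8  ⇒  r_B = 8 − 1 = 7

rB=7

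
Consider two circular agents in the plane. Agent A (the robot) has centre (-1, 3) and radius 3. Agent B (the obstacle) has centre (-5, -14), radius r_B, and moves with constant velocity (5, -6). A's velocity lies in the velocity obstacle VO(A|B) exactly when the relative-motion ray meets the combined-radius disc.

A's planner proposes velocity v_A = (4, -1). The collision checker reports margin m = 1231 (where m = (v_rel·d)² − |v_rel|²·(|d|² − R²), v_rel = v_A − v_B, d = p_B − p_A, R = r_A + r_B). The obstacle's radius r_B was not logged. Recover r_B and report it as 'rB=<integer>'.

m = 1231
d = (-4, -17);  v_rel = (-1, 5),  |v_rel|² = 26
v_rel×d = (-1)·(-17) − (5)·(-4) = 37
since m = R²·26 − 37²:  R² = (1369 + 1231) / 26 = 100
R = √100 = 10  ⇒  r_B = 10 − 3 = 7

rB=7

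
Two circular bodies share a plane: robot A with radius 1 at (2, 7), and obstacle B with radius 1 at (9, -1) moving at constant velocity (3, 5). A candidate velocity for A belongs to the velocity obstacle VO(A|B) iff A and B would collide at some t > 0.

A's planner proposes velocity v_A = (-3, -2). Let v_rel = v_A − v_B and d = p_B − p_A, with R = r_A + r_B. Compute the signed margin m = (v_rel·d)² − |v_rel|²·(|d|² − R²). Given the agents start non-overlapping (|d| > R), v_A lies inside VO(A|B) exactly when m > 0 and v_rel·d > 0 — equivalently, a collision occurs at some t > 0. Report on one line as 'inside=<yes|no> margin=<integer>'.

d = (7, -8),  |d|² = 113;  R = 1+1 = 2,  c = 113−2² = 109
v_rel = (-6, -7),  |v_rel|² = 85;  v_rel·d = (-6)·(7) + (-7)·(-8) = 14
85·t² − 28·t + 109 = 0  ⇒  m = 14² − 85·109 = -9069
m = -9069 < 0,  v_rel·d = 14 > 0  ⇒  outside

inside=no margin=-9069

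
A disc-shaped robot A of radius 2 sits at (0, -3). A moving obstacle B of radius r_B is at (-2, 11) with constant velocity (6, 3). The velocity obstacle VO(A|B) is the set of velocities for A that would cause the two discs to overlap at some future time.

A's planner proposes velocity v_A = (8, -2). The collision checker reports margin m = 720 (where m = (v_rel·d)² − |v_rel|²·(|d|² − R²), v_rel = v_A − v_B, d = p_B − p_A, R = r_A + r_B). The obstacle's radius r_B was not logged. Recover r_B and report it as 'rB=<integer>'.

m = 720
d = (-2, 14);  v_rel = (2, -5),  |v_rel|² = 29
v_rel×d = (2)·(14) − (-5)·(-2) = 18
since m = R²·29 − 18²:  R² = (324 + 720) / 29 = 36
R = √36 = 6  ⇒  r_B = 6 − 2 = 4

rB=4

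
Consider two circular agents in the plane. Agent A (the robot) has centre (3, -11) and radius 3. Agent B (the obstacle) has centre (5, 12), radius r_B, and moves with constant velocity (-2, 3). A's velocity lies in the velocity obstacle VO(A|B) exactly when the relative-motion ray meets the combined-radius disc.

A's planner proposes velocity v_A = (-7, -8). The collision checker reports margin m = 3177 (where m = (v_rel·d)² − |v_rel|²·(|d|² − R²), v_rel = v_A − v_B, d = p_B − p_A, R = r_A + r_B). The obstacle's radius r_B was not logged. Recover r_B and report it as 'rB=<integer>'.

m = 3177
d = (2, 23);  v_rel = (-5, -11),  |v_rel|² = 146
v_rel×d = (-5)·(23) − (-11)·(2) = -93
since m = R²·146 − (-93)²:  R² = (8649 + 3177) / 146 = 81
R = √81 = 9  ⇒  r_B = 9 − 3 = 6

rB=6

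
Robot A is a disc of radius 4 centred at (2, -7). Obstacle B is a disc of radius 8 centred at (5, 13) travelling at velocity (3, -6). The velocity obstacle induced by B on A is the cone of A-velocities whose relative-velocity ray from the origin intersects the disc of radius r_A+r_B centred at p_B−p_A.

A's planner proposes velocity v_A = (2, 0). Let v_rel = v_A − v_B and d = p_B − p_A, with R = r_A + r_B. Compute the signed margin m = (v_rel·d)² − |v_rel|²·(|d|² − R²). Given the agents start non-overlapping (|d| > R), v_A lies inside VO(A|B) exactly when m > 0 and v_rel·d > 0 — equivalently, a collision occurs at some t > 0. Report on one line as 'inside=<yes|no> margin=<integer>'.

d = (3, 20),  |d|² = 409;  R = 4+8 = 12,  c = 409−12² = 265
v_rel = (-1, 6),  |v_rel|² = 37;  v_rel·d = (-1)·(3) + (6)·(20) = 117
37·t² − 234·t + 265 = 0  ⇒  m = 117² − 37·265 = 3884
m = 3884 > 0,  v_rel·d = 117 > 0  ⇒  inside

inside=yes margin=3884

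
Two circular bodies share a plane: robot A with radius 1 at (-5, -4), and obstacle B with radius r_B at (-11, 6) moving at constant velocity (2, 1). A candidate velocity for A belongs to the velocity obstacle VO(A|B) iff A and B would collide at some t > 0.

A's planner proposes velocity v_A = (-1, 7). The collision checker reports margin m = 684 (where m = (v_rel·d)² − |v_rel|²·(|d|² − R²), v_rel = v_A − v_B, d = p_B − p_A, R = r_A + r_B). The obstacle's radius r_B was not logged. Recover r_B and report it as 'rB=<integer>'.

m = 684
d = (-6, 10);  v_rel = (-3, 6),  |v_rel|² = 45
v_rel×d = (-3)·(10) − (6)·(-6) = 6
since m = R²·45 − 6²:  R² = (36 + 684) / 45 = 16
R = √16 = 4  ⇒  r_B = 4 − 1 = 3

rB=3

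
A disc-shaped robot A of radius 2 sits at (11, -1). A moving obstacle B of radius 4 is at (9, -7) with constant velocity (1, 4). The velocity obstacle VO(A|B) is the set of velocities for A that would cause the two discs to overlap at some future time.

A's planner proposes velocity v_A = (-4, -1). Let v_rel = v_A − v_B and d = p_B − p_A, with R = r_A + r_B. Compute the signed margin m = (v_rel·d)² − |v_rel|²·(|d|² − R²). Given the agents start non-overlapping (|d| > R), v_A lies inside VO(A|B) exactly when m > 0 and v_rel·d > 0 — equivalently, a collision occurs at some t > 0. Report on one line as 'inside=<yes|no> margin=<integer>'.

d = (-2, -6),  |d|² = 40;  R = 2+4 = 6,  c = 40−6² = 4
v_rel = (-5, -5),  |v_rel|² = 50;  v_rel·d = (-5)·(-2) + (-5)·(-6) = 40
50·t² − 80·t + 4 = 0  ⇒  m = 40² − 50·4 = 1400
m = 1400 > 0,  v_rel·d = 40 > 0  ⇒  inside

inside=yes margin=1400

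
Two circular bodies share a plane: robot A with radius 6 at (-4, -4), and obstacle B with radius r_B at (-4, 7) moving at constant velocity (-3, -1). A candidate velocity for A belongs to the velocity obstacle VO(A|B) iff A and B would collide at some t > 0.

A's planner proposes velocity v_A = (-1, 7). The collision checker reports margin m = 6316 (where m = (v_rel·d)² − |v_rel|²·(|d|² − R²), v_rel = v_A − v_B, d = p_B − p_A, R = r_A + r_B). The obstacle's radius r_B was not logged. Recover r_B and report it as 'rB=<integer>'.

m = 6316
d = (0, 11);  v_rel = (2, 8),  |v_rel|² = 68
v_rel×d = (2)·(11) − (8)·(0) = 22
since m = R²·68 − 22²:  R² = (484 + 6316) / 68 = 100
R = √100 = 10  ⇒  r_B = 10 − 6 = 4

rB=4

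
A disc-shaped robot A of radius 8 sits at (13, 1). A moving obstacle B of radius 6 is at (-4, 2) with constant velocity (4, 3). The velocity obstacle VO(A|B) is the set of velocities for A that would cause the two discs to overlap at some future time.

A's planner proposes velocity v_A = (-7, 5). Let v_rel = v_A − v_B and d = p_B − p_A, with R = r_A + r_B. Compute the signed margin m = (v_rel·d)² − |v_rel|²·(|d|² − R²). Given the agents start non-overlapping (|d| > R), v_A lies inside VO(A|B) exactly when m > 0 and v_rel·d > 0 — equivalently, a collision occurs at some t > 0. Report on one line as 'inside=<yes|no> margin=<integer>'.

d = (-17, 1),  |d|² = 290;  R = 8+6 = 14,  c = 290−14² = 94
v_rel = (-11, 2),  |v_rel|² = 125;  v_rel·d = (-11)·(-17) + (2)·(1) = 189
125·t² − 378·t + 94 = 0  ⇒  m = 189² − 125·94 = 23971
m = 23971 > 0,  v_rel·d = 189 > 0  ⇒  inside

inside=yes margin=23971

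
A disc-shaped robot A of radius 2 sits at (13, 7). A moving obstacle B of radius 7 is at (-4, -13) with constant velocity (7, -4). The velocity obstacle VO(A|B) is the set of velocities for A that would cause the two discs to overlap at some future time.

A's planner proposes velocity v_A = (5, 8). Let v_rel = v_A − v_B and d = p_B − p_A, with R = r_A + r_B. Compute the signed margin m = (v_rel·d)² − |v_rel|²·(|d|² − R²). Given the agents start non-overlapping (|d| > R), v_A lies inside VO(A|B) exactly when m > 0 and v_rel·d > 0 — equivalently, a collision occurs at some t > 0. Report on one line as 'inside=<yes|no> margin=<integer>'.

d = (-17, -20),  |d|² = 689;  R = 2+7 = 9,  c = 689−9² = 608
v_rel = (-2, 12),  |v_rel|² = 148;  v_rel·d = (-2)·(-17) + (12)·(-20) = -206
148·t² + 412·t + 608 = 0  ⇒  m = (-206)² − 148·608 = -47548
m = -47548 < 0,  v_rel·d = -206 < 0  ⇒  outside

inside=no margin=-47548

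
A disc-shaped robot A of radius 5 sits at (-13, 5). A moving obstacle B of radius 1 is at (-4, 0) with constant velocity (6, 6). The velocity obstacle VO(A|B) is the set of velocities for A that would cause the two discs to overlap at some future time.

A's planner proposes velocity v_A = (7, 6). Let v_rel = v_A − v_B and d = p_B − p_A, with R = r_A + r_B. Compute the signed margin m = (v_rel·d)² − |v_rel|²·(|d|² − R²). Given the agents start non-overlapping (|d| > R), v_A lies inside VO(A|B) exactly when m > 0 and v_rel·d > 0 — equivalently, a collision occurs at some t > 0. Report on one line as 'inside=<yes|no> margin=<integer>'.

d = (9, -5),  |d|² = 106;  R = 5+1 = 6,  c = 106−6² = 70
v_rel = (1, 0),  |v_rel|² = 1;  v_rel·d = (1)·(9) + (0)·(-5) = 9
1·t² − 18·t + 70 = 0  ⇒  m = 9² − 1·70 = 11
m = 11 > 0,  v_rel·d = 9 > 0  ⇒  inside

inside=yes margin=11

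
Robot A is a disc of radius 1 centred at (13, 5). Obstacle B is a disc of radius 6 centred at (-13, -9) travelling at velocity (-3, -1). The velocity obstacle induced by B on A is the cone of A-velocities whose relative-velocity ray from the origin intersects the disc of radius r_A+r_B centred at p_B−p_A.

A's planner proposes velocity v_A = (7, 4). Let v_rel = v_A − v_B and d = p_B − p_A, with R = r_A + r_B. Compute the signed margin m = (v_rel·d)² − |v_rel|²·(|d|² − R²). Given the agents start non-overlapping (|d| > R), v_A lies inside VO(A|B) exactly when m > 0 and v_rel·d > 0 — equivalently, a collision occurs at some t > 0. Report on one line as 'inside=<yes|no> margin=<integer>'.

d = (-26, -14),  |d|² = 872;  R = 1+6 = 7,  c = 872−7² = 823
v_rel = (10, 5),  |v_rel|² = 125;  v_rel·d = (10)·(-26) + (5)·(-14) = -330
125·t² + 660·t + 823 = 0  ⇒  m = (-330)² − 125·823 = 6025
m = 6025 > 0,  v_rel·d = -330 < 0  ⇒  outside

inside=no margin=6025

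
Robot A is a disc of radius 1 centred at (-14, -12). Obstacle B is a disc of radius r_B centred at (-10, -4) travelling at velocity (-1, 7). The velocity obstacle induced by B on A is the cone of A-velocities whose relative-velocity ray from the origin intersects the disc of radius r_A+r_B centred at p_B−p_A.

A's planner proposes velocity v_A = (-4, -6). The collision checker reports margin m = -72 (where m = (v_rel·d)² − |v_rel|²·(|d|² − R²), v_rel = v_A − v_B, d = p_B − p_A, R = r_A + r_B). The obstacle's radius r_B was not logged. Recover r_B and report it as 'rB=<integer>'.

m = -72
d = (4, 8);  v_rel = (-3, -13),  |v_rel|² = 178
v_rel×d = (-3)·(8) − (-13)·(4) = 28
since m = R²·178 − 28²:  R² = (784 + -72) / 178 = 4
R = √4 = 2  ⇒  r_B = 2 − 1 = 1

rB=1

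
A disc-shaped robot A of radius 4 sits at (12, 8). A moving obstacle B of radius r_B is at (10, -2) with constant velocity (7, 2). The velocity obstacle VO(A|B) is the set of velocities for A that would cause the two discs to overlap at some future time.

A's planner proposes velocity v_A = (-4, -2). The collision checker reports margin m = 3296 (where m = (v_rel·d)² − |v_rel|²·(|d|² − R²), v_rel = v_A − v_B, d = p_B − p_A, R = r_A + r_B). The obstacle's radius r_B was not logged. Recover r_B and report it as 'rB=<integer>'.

m = 3296
d = (-2, -10);  v_rel = (-11, -4),  |v_rel|² = 137
v_rel×d = (-11)·(-10) − (-4)·(-2) = 102
since m = R²·137 − 102²:  R² = (10404 + 3296) / 137 = 100
R = √100 = 10  ⇒  r_B = 10 − 4 = 6

rB=6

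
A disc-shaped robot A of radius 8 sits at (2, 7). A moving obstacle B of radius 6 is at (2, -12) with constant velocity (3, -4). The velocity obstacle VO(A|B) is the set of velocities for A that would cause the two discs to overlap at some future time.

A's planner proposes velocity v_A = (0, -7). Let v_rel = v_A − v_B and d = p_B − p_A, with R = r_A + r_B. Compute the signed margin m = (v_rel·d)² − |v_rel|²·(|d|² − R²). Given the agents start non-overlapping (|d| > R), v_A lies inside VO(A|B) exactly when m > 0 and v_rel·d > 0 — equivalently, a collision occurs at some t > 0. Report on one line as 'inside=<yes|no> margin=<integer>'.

d = (0, -19),  |d|² = 361;  R = 8+6 = 14,  c = 361−14² = 165
v_rel = (-3, -3),  |v_rel|² = 18;  v_rel·d = (-3)·(0) + (-3)·(-19) = 57
18·t² − 114·t + 165 = 0  ⇒  m = 57² − 18·165 = 279
m = 279 > 0,  v_rel·d = 57 > 0  ⇒  inside

inside=yes margin=279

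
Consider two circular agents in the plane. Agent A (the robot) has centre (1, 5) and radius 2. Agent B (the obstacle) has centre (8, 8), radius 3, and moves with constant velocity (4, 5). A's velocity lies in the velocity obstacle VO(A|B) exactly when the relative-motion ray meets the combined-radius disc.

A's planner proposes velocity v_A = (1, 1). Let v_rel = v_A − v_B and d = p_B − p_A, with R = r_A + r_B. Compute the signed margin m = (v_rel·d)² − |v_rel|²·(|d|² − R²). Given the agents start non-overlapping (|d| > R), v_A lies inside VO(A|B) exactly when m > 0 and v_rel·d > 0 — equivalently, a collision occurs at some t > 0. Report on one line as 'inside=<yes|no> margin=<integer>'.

d = (7, 3),  |d|² = 58;  R = 2+3 = 5,  c = 58−5² = 33
v_rel = (-3, -4),  |v_rel|² = 25;  v_rel·d = (-3)·(7) + (-4)·(3) = -33
25·t² + 66·t + 33 = 0  ⇒  m = (-33)² − 25·33 = 264
m = 264 > 0,  v_rel·d = -33 < 0  ⇒  outside

inside=no margin=264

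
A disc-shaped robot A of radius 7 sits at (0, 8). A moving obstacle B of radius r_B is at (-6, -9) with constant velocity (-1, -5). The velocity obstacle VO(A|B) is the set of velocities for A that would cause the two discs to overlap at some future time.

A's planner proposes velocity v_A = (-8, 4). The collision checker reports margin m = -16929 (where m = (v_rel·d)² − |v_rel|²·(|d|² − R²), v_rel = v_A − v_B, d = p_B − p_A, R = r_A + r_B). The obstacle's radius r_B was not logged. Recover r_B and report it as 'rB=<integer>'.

m = -16929
d = (-6, -17);  v_rel = (-7, 9),  |v_rel|² = 130
v_rel×d = (-7)·(-17) − (9)·(-6) = 173
since m = R²·130 − 173²:  R² = (29929 + -16929) / 130 = 100
R = √100 = 10  ⇒  r_B = 10 − 7 = 3

rB=3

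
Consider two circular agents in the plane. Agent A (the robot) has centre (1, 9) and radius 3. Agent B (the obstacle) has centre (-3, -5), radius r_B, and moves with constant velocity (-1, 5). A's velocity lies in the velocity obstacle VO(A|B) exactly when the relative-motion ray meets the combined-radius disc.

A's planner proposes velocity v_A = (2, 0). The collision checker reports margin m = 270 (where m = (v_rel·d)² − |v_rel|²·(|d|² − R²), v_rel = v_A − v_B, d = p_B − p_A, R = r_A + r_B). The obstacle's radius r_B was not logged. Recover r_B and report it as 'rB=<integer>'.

m = 270
d = (-4, -14);  v_rel = (3, -5),  |v_rel|² = 34
v_rel×d = (3)·(-14) − (-5)·(-4) = -62
since m = R²·34 − (-62)²:  R² = (3844 + 270) / 34 = 121
R = √121 = 11  ⇒  r_B = 11 − 3 = 8

rB=8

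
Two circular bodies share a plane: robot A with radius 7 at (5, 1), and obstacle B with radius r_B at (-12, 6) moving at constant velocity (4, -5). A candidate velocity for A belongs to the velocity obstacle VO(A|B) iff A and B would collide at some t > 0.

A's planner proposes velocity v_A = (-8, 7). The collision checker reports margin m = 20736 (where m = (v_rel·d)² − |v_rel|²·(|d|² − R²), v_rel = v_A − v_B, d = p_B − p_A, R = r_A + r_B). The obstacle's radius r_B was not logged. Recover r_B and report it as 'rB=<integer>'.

m = 20736
d = (-17, 5);  v_rel = (-12, 12),  |v_rel|² = 288
v_rel×d = (-12)·(5) − (12)·(-17) = 144
since m = R²·288 − 144²:  R² = (20736 + 20736) / 288 = 144
R = √144 = 12  ⇒  r_B = 12 − 7 = 5

rB=5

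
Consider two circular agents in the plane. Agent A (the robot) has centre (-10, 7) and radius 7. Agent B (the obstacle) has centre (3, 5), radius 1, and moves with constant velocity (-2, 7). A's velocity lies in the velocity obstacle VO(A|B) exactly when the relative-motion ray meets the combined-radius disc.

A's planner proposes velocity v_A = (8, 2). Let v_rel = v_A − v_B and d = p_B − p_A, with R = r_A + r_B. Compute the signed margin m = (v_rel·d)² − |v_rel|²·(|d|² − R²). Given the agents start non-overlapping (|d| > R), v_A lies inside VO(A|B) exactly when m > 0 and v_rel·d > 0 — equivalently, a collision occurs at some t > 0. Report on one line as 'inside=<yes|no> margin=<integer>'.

d = (13, -2),  |d|² = 173;  R = 7+1 = 8,  c = 173−8² = 109
v_rel = (10, -5),  |v_rel|² = 125;  v_rel·d = (10)·(13) + (-5)·(-2) = 140
125·t² − 280·t + 109 = 0  ⇒  m = 140² − 125·109 = 5975
m = 5975 > 0,  v_rel·d = 140 > 0  ⇒  inside

inside=yes margin=5975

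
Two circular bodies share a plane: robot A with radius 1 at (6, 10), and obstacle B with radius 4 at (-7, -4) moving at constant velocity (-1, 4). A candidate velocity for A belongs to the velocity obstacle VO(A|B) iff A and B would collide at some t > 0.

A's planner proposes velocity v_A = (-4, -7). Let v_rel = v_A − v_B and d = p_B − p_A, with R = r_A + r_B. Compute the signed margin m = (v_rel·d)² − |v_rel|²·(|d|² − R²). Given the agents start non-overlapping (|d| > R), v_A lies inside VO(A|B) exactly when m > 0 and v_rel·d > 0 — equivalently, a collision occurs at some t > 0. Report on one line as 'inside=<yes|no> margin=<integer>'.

d = (-13, -14),  |d|² = 365;  R = 1+4 = 5,  c = 365−5² = 340
v_rel = (-3, -11),  |v_rel|² = 130;  v_rel·d = (-3)·(-13) + (-11)·(-14) = 193
130·t² − 386·t + 340 = 0  ⇒  m = 193² − 130·340 = -6951
m = -6951 < 0,  v_rel·d = 193 > 0  ⇒  outside

inside=no margin=-6951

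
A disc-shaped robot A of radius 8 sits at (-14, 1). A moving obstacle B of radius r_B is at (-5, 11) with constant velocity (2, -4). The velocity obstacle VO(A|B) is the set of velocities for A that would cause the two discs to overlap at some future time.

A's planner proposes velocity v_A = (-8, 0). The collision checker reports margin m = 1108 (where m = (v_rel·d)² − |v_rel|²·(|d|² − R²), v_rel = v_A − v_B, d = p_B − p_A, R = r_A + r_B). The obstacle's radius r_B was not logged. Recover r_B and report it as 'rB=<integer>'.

m = 1108
d = (9, 10);  v_rel = (-10, 4),  |v_rel|² = 116
v_rel×d = (-10)·(10) − (4)·(9) = -136
since m = R²·116 − (-136)²:  R² = (18496 + 1108) / 116 = 169
R = √169 = 13  ⇒  r_B = 13 − 8 = 5

rB=5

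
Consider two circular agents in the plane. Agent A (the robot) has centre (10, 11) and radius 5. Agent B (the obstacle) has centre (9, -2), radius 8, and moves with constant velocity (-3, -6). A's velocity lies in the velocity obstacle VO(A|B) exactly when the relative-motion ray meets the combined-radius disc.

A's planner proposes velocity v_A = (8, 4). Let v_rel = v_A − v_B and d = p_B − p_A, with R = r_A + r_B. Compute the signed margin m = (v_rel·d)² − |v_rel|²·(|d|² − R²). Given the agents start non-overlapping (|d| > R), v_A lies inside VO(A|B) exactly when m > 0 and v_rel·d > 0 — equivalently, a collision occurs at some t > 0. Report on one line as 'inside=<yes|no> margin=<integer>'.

d = (-1, -13),  |d|² = 170;  R = 5+8 = 13,  c = 170−13² = 1
v_rel = (11, 10),  |v_rel|² = 221;  v_rel·d = (11)·(-1) + (10)·(-13) = -141
221·t² + 282·t + 1 = 0  ⇒  m = (-141)² − 221·1 = 19660
m = 19660 > 0,  v_rel·d = -141 < 0  ⇒  outside

inside=no margin=19660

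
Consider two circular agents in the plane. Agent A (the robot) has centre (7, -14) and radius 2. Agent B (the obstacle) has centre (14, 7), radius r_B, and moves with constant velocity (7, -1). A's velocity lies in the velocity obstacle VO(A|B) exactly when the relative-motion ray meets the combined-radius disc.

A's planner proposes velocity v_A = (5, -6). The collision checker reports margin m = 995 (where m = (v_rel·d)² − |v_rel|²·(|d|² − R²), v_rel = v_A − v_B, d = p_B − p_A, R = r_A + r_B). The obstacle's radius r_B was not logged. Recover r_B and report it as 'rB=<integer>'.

m = 995
d = (7, 21);  v_rel = (-2, -5),  |v_rel|² = 29
v_rel×d = (-2)·(21) − (-5)·(7) = -7
since m = R²·29 − (-7)²:  R² = (49 + 995) / 29 = 36
R = √36 = 6  ⇒  r_B = 6 − 2 = 4

rB=4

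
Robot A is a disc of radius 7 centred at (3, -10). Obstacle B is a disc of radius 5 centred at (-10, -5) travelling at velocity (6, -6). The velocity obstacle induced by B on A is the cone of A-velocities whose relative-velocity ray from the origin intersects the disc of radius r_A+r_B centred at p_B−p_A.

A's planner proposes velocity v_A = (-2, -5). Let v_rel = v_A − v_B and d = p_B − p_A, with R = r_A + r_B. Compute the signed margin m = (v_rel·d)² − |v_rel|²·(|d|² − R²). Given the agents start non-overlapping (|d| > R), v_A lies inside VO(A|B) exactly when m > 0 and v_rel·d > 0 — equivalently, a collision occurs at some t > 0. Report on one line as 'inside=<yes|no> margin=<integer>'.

d = (-13, 5),  |d|² = 194;  R = 7+5 = 12,  c = 194−12² = 50
v_rel = (-8, 1),  |v_rel|² = 65;  v_rel·d = (-8)·(-13) + (1)·(5) = 109
65·t² − 218·t + 50 = 0  ⇒  m = 109² − 65·50 = 8631
m = 8631 > 0,  v_rel·d = 109 > 0  ⇒  inside

inside=yes margin=8631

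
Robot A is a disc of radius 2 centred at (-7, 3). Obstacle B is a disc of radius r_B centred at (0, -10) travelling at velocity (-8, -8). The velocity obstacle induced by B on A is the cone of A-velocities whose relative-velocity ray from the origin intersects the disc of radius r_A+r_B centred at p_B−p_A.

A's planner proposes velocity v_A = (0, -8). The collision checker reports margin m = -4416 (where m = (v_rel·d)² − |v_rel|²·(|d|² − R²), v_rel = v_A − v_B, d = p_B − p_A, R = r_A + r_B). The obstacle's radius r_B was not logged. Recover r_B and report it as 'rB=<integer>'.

m = -4416
d = (7, -13);  v_rel = (8, 0),  |v_rel|² = 64
v_rel×d = (8)·(-13) − (0)·(7) = -104
since m = R²·64 − (-104)²:  R² = (10816 + -4416) / 64 = 100
R = √100 = 10  ⇒  r_B = 10 − 2 = 8

rB=8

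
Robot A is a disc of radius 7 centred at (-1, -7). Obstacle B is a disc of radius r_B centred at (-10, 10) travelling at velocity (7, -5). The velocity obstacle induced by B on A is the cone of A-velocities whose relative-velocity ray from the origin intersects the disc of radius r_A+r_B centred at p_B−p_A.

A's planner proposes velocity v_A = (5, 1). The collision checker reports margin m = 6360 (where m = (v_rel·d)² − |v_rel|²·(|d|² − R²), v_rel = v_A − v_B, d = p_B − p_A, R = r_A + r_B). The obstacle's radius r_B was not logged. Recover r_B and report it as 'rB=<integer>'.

m = 6360
d = (-9, 17);  v_rel = (-2, 6),  |v_rel|² = 40
v_rel×d = (-2)·(17) − (6)·(-9) = 20
since m = R²·40 − 20²:  R² = (400 + 6360) / 40 = 169
R = √169 = 13  ⇒  r_B = 13 − 7 = 6

rB=6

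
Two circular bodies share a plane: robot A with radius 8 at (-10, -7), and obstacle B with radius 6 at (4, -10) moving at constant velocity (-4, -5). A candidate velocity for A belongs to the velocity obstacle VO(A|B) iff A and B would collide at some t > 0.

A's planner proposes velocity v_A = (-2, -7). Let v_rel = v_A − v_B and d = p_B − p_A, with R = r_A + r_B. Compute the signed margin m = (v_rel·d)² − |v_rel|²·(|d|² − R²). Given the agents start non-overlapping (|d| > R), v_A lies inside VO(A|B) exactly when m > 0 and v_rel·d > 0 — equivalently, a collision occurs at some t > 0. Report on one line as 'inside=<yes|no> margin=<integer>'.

d = (14, -3),  |d|² = 205;  R = 8+6 = 14,  c = 205−14² = 9
v_rel = (2, -2),  |v_rel|² = 8;  v_rel·d = (2)·(14) + (-2)·(-3) = 34
8·t² − 68·t + 9 = 0  ⇒  m = 34² − 8·9 = 1084
m = 1084 > 0,  v_rel·d = 34 > 0  ⇒  inside

inside=yes margin=1084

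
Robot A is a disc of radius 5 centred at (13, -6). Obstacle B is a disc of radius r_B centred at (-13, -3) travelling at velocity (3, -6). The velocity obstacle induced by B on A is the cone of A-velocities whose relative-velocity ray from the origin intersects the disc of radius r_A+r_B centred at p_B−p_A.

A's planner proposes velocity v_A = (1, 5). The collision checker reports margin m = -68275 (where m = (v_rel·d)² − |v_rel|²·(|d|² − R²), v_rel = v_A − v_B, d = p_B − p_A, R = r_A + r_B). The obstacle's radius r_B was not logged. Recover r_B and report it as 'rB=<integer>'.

m = -68275
d = (-26, 3);  v_rel = (-2, 11),  |v_rel|² = 125
v_rel×d = (-2)·(3) − (11)·(-26) = 280
since m = R²·125 − 280²:  R² = (78400 + -68275) / 125 = 81
R = √81 = 9  ⇒  r_B = 9 − 5 = 4

rB=4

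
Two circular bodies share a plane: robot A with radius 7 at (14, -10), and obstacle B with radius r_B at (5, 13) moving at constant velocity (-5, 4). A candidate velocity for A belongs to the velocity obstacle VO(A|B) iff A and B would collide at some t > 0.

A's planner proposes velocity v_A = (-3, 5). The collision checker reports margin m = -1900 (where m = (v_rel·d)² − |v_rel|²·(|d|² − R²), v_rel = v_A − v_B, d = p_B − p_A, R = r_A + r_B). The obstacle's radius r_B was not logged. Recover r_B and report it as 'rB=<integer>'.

m = -1900
d = (-9, 23);  v_rel = (2, 1),  |v_rel|² = 5
v_rel×d = (2)·(23) − (1)·(-9) = 55
since m = R²·5 − 55²:  R² = (3025 + -1900) / 5 = 225
R = √225 = 15  ⇒  r_B = 15 − 7 = 8

rB=8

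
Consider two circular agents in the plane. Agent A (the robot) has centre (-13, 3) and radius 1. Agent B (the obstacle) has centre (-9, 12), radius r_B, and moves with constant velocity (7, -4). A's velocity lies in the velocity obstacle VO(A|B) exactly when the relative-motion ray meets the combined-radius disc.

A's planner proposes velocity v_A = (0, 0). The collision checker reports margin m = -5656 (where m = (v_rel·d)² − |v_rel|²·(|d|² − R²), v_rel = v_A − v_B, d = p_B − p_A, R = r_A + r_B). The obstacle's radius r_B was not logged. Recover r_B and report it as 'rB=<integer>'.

m = -5656
d = (4, 9);  v_rel = (-7, 4),  |v_rel|² = 65
v_rel×d = (-7)·(9) − (4)·(4) = -79
since m = R²·65 − (-79)²:  R² = (6241 + -5656) / 65 = 9
R = √9 = 3  ⇒  r_B = 3 − 1 = 2

rB=2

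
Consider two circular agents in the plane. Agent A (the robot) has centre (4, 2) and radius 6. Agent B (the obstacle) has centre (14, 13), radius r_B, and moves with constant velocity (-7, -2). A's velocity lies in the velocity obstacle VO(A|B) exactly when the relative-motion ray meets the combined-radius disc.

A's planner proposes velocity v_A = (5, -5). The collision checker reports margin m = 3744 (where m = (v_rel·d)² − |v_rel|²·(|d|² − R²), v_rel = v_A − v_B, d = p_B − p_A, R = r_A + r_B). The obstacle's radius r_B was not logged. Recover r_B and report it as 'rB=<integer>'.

m = 3744
d = (10, 11);  v_rel = (12, -3),  |v_rel|² = 153
v_rel×d = (12)·(11) − (-3)·(10) = 162
since m = R²·153 − 162²:  R² = (26244 + 3744) / 153 = 196
R = √196 = 14  ⇒  r_B = 14 − 6 = 8

rB=8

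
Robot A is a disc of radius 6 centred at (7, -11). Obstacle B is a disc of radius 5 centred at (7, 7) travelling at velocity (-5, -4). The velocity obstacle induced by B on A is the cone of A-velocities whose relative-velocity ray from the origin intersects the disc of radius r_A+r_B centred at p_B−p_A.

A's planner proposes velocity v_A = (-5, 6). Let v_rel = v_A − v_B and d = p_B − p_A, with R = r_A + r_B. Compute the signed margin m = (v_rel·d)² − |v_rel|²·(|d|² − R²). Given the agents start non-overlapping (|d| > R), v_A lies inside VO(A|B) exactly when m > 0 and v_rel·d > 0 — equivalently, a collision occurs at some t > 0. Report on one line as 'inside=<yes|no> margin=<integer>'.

d = (0, 18),  |d|² = 324;  R = 6+5 = 11,  c = 324−11² = 203
v_rel = (0, 10),  |v_rel|² = 100;  v_rel·d = (0)·(0) + (10)·(18) = 180
100·t² − 360·t + 203 = 0  ⇒  m = 180² − 100·203 = 12100
m = 12100 > 0,  v_rel·d = 180 > 0  ⇒  inside

inside=yes margin=12100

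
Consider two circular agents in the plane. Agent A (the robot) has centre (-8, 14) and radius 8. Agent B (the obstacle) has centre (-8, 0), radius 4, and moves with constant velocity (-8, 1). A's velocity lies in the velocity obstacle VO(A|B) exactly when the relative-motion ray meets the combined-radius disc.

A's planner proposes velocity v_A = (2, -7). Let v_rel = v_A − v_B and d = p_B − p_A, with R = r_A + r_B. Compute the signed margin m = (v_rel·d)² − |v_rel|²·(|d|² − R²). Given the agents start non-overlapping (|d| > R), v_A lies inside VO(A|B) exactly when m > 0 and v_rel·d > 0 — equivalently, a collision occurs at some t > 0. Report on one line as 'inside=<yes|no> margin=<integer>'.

d = (0, -14),  |d|² = 196;  R = 8+4 = 12,  c = 196−12² = 52
v_rel = (10, -8),  |v_rel|² = 164;  v_rel·d = (10)·(0) + (-8)·(-14) = 112
164·t² − 224·t + 52 = 0  ⇒  m = 112² − 164·52 = 4016
m = 4016 > 0,  v_rel·d = 112 > 0  ⇒  inside

inside=yes margin=4016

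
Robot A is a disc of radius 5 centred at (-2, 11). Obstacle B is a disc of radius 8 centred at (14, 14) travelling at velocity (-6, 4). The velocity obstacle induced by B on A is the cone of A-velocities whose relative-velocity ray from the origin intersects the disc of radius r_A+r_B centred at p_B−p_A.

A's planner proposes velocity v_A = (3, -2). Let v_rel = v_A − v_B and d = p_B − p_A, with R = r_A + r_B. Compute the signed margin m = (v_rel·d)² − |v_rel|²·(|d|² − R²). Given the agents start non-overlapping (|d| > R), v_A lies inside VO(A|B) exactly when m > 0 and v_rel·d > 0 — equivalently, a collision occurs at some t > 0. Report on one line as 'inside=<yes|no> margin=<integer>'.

d = (16, 3),  |d|² = 265;  R = 5+8 = 13,  c = 265−13² = 96
v_rel = (9, -6),  |v_rel|² = 117;  v_rel·d = (9)·(16) + (-6)·(3) = 126
117·t² − 252·t + 96 = 0  ⇒  m = 126² − 117·96 = 4644
m = 4644 > 0,  v_rel·d = 126 > 0  ⇒  inside

inside=yes margin=4644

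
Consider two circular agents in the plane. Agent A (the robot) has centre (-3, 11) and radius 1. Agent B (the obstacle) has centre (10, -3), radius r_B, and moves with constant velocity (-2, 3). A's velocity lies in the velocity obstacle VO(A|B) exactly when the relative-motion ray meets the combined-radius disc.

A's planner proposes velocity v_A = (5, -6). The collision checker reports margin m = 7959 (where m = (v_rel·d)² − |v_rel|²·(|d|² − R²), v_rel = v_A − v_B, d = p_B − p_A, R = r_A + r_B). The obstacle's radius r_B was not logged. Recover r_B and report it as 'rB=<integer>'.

m = 7959
d = (13, -14);  v_rel = (7, -9),  |v_rel|² = 130
v_rel×d = (7)·(-14) − (-9)·(13) = 19
since m = R²·130 − 19²:  R² = (361 + 7959) / 130 = 64
R = √64 = 8  ⇒  r_B = 8 − 1 = 7

rB=7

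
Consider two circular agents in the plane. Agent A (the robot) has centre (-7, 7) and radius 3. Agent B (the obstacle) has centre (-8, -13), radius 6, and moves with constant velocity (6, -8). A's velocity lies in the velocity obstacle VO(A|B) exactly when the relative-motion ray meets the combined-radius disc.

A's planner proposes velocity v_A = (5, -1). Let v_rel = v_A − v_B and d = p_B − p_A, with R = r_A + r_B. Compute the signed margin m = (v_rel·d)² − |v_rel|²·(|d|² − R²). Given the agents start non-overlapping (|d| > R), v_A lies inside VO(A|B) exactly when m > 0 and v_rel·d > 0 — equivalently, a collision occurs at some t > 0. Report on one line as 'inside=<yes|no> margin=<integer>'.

d = (-1, -20),  |d|² = 401;  R = 3+6 = 9,  c = 401−9² = 320
v_rel = (-1, 7),  |v_rel|² = 50;  v_rel·d = (-1)·(-1) + (7)·(-20) = -139
50·t² + 278·t + 320 = 0  ⇒  m = (-139)² − 50·320 = 3321
m = 3321 > 0,  v_rel·d = -139 < 0  ⇒  outside

inside=no margin=3321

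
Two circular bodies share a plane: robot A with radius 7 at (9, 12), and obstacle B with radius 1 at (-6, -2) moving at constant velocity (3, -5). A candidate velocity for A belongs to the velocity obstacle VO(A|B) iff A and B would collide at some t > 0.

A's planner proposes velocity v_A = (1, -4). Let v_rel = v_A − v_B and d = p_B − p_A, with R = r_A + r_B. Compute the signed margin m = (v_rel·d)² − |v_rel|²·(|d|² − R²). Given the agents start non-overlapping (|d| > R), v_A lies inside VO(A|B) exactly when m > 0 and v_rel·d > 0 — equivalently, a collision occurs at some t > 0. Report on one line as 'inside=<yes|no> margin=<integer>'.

d = (-15, -14),  |d|² = 421;  R = 7+1 = 8,  c = 421−8² = 357
v_rel = (-2, 1),  |v_rel|² = 5;  v_rel·d = (-2)·(-15) + (1)·(-14) = 16
5·t² − 32·t + 357 = 0  ⇒  m = 16² − 5·357 = -1529
m = -1529 < 0,  v_rel·d = 16 > 0  ⇒  outside

inside=no margin=-1529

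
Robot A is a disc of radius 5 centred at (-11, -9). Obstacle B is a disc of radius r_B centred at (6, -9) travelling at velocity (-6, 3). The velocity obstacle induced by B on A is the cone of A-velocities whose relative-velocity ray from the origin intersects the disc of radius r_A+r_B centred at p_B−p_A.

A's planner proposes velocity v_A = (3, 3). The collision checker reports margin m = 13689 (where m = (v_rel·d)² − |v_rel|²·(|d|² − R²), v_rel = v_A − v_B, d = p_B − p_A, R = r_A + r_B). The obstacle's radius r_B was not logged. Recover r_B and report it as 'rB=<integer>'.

m = 13689
d = (17, 0);  v_rel = (9, 0),  |v_rel|² = 81
v_rel×d = (9)·(0) − (0)·(17) = 0
since m = R²·81 − 0²:  R² = (0 + 13689) / 81 = 169
R = √169 = 13  ⇒  r_B = 13 − 5 = 8

rB=8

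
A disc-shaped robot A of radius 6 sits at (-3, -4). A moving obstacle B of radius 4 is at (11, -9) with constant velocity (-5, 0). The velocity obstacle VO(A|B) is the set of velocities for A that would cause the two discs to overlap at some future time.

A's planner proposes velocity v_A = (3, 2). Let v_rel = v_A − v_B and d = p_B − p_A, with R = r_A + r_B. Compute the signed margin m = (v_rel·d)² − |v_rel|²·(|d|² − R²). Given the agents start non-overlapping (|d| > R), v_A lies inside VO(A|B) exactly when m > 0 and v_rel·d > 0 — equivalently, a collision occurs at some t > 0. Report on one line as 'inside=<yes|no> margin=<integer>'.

d = (14, -5),  |d|² = 221;  R = 6+4 = 10,  c = 221−10² = 121
v_rel = (8, 2),  |v_rel|² = 68;  v_rel·d = (8)·(14) + (2)·(-5) = 102
68·t² − 204·t + 121 = 0  ⇒  m = 102² − 68·121 = 2176
m = 2176 > 0,  v_rel·d = 102 > 0  ⇒  inside

inside=yes margin=2176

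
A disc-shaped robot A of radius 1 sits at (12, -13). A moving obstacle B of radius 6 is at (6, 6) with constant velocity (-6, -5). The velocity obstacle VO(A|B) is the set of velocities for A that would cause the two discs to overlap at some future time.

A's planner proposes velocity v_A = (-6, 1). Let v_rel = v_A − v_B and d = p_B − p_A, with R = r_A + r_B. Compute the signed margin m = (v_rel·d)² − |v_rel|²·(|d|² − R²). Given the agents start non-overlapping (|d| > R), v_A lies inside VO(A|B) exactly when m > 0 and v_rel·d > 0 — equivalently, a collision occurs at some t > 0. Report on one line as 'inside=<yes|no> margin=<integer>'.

d = (-6, 19),  |d|² = 397;  R = 1+6 = 7,  c = 397−7² = 348
v_rel = (0, 6),  |v_rel|² = 36;  v_rel·d = (0)·(-6) + (6)·(19) = 114
36·t² − 228·t + 348 = 0  ⇒  m = 114² − 36·348 = 468
m = 468 > 0,  v_rel·d = 114 > 0  ⇒  inside

inside=yes margin=468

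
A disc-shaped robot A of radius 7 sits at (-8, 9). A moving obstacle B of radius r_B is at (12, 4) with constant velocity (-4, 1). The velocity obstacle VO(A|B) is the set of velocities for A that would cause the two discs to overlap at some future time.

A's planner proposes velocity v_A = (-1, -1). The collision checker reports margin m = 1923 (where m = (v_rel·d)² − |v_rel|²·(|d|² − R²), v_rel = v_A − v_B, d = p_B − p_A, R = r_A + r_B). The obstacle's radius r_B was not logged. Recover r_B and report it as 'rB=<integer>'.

m = 1923
d = (20, -5);  v_rel = (3, -2),  |v_rel|² = 13
v_rel×d = (3)·(-5) − (-2)·(20) = 25
since m = R²·13 − 25²:  R² = (625 + 1923) / 13 = 196
R = √196 = 14  ⇒  r_B = 14 − 7 = 7

rB=7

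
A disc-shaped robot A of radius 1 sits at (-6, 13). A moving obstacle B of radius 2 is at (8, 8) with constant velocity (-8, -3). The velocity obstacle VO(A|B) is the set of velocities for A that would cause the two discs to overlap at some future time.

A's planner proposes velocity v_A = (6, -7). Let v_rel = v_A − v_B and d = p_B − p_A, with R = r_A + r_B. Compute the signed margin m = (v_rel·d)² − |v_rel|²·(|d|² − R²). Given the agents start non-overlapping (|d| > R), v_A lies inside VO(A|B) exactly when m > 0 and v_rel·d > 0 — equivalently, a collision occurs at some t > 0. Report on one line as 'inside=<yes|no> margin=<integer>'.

d = (14, -5),  |d|² = 221;  R = 1+2 = 3,  c = 221−3² = 212
v_rel = (14, -4),  |v_rel|² = 212;  v_rel·d = (14)·(14) + (-4)·(-5) = 216
212·t² − 432·t + 212 = 0  ⇒  m = 216² − 212·212 = 1712
m = 1712 > 0,  v_rel·d = 216 > 0  ⇒  inside

inside=yes margin=1712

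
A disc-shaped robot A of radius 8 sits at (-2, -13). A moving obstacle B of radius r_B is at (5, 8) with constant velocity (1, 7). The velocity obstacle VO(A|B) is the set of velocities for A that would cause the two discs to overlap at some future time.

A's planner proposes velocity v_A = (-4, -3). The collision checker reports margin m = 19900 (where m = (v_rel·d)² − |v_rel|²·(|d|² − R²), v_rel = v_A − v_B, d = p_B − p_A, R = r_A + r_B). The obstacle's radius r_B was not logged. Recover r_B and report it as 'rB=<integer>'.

m = 19900
d = (7, 21);  v_rel = (-5, -10),  |v_rel|² = 125
v_rel×d = (-5)·(21) − (-10)·(7) = -35
since m = R²·125 − (-35)²:  R² = (1225 + 19900) / 125 = 169
R = √169 = 13  ⇒  r_B = 13 − 8 = 5

rB=5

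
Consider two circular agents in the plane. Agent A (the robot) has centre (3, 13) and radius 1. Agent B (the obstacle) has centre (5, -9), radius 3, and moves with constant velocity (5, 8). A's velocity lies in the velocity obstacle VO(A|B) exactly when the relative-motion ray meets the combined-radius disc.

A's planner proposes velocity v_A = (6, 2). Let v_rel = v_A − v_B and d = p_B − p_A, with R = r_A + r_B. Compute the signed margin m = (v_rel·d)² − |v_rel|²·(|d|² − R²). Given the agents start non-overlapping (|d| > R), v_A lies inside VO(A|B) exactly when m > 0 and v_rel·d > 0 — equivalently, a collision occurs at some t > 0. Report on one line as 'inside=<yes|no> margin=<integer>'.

d = (2, -22),  |d|² = 488;  R = 1+3 = 4,  c = 488−4² = 472
v_rel = (1, -6),  |v_rel|² = 37;  v_rel·d = (1)·(2) + (-6)·(-22) = 134
37·t² − 268·t + 472 = 0  ⇒  m = 134² − 37·472 = 492
m = 492 > 0,  v_rel·d = 134 > 0  ⇒  inside

inside=yes margin=492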